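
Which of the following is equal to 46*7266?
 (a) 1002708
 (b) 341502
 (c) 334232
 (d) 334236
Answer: d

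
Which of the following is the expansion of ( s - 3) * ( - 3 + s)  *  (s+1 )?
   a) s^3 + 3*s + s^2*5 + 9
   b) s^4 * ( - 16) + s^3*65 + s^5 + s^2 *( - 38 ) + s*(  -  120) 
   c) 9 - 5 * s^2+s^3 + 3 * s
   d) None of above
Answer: c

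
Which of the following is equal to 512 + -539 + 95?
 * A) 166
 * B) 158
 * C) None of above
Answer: C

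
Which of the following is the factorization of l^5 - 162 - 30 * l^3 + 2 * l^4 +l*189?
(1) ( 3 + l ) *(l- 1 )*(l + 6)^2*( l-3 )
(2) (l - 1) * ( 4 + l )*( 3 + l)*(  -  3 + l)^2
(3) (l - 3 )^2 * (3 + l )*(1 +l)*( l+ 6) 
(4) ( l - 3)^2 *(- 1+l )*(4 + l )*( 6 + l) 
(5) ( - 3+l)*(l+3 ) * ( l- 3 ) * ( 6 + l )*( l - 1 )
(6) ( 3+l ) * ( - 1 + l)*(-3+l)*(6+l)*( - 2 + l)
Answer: 5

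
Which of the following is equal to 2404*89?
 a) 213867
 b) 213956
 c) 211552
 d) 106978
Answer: b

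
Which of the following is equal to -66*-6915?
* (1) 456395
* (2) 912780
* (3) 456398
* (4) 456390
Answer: 4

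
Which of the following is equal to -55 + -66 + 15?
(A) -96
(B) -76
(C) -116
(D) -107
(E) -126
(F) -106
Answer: F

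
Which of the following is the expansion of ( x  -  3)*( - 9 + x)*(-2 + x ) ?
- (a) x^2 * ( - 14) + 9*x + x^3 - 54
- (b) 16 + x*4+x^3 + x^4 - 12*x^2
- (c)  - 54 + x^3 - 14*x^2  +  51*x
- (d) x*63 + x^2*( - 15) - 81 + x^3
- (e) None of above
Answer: c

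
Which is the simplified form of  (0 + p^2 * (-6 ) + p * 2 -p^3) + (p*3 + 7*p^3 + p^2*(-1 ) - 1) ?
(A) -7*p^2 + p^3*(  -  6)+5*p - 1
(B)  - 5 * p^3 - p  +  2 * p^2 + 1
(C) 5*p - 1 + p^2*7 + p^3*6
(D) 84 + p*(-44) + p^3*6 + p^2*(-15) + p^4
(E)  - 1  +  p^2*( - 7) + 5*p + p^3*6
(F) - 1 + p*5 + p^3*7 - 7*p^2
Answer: E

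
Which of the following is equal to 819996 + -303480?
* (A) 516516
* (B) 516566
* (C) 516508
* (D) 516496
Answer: A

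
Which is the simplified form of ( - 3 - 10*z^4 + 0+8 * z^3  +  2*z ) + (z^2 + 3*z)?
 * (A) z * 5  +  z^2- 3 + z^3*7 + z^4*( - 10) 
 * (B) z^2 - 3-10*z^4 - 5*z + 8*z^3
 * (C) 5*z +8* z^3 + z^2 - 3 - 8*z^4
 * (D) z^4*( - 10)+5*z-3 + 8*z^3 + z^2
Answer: D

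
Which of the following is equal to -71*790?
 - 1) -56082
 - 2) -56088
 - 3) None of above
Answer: 3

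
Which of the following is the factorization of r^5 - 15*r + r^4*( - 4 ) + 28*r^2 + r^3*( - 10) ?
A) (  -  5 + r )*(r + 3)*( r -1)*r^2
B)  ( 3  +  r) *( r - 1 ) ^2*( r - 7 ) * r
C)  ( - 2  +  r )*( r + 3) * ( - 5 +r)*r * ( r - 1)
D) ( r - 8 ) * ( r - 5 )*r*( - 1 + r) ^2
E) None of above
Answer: E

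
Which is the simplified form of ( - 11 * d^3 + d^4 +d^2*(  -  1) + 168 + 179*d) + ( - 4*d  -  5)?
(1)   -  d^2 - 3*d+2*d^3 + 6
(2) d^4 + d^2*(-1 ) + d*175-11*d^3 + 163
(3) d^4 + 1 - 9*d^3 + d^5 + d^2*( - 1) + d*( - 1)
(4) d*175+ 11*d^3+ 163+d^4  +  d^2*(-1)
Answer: 2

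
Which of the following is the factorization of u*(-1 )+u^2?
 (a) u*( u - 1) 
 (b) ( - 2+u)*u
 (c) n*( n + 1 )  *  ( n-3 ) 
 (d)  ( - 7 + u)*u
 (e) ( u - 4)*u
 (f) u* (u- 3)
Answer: a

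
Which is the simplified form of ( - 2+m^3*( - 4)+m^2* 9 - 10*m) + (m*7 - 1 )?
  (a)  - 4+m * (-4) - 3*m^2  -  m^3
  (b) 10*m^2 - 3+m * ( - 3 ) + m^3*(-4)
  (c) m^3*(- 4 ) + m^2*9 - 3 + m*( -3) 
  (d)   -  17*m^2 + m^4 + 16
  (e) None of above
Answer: c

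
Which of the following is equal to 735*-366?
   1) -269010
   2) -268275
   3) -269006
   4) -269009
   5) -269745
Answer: 1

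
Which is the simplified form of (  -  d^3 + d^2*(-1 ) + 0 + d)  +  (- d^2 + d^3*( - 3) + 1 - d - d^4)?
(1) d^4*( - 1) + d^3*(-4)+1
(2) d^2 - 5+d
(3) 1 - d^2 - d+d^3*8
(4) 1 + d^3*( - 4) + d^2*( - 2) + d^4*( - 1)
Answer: 4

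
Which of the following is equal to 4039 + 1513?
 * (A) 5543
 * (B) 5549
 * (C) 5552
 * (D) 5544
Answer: C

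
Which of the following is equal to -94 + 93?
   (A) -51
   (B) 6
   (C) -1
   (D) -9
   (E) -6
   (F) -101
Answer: C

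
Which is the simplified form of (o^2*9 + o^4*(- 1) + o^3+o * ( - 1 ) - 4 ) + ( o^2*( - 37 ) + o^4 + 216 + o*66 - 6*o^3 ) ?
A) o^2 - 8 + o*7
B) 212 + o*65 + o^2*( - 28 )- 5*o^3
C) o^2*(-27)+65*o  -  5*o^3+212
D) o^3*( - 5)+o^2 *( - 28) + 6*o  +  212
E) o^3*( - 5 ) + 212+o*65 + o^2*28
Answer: B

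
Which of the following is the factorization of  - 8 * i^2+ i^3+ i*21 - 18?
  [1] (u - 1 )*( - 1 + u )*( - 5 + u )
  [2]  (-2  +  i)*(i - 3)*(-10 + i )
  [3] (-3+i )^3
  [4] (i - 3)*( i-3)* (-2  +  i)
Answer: 4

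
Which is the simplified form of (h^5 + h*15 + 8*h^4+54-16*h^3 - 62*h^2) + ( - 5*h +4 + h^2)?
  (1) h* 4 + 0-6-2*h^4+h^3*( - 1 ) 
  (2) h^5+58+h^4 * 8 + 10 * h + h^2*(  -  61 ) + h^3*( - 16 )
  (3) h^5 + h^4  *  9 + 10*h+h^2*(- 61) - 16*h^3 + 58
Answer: 2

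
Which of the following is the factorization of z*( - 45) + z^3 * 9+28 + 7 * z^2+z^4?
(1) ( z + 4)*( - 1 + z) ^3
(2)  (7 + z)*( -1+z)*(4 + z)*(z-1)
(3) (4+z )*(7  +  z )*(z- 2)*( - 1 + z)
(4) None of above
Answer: 2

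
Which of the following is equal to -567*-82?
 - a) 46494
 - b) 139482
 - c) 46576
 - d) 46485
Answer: a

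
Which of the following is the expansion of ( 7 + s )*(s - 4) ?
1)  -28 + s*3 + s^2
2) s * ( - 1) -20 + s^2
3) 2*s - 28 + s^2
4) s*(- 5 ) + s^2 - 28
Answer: 1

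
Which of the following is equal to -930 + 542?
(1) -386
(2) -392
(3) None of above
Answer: 3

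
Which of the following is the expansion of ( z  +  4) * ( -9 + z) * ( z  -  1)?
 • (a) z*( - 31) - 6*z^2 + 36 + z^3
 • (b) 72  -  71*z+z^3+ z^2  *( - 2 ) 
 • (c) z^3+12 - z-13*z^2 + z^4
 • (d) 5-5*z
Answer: a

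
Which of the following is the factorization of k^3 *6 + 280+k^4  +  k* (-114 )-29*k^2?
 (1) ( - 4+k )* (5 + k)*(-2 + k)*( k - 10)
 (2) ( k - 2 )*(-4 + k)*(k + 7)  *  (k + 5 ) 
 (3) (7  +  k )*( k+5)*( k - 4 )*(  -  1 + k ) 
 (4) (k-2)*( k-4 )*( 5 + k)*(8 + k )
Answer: 2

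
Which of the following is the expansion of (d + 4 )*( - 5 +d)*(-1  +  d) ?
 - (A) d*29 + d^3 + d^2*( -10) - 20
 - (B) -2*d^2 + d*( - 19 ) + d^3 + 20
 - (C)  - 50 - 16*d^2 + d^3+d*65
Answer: B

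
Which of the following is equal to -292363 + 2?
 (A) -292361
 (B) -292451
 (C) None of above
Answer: A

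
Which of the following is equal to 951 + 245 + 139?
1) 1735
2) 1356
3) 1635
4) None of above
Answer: 4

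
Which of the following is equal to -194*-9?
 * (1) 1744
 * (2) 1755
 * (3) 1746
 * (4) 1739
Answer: 3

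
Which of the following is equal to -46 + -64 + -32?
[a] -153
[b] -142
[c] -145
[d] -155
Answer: b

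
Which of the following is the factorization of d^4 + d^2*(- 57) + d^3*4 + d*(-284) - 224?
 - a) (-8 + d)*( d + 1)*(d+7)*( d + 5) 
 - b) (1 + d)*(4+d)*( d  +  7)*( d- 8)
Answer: b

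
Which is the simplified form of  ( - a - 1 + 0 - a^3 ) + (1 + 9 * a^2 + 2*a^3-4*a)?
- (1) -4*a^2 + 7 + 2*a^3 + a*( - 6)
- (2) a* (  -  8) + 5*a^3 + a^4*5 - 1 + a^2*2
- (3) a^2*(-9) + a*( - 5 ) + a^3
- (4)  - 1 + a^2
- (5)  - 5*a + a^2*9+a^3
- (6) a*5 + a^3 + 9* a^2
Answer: 5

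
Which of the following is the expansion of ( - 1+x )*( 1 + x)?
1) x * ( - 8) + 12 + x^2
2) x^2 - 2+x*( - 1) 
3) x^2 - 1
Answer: 3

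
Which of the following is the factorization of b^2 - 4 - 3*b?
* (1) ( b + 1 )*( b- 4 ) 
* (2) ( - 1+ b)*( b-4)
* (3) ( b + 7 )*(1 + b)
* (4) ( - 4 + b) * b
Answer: 1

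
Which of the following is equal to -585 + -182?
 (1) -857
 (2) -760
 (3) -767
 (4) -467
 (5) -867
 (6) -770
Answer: 3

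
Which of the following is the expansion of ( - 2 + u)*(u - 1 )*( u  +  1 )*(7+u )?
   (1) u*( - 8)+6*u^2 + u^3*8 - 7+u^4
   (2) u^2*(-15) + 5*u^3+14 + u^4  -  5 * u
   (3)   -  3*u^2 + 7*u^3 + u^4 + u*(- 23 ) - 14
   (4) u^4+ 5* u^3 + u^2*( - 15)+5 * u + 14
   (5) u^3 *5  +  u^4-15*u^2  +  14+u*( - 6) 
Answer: 2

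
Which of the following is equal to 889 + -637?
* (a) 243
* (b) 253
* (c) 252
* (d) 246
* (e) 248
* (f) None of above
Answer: c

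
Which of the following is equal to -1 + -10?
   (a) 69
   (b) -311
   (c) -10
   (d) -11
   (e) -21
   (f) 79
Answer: d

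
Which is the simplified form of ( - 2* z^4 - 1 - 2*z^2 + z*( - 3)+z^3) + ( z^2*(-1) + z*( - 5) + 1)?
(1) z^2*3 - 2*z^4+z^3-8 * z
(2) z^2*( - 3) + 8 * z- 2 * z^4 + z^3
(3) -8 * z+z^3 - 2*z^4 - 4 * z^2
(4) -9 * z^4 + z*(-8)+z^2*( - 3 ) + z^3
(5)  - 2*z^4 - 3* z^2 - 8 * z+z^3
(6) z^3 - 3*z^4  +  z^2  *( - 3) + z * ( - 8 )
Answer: 5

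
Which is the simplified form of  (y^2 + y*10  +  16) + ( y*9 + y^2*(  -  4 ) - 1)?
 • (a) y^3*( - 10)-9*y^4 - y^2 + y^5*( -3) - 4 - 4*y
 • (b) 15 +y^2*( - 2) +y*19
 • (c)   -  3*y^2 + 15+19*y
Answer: c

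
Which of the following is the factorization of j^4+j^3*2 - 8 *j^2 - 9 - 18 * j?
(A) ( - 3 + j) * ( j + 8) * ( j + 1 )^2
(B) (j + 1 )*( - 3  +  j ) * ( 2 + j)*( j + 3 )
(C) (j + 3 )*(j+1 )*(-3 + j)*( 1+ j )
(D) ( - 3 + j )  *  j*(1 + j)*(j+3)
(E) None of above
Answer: C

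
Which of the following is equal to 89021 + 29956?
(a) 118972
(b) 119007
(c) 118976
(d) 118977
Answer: d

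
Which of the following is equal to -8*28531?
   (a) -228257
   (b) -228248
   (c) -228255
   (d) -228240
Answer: b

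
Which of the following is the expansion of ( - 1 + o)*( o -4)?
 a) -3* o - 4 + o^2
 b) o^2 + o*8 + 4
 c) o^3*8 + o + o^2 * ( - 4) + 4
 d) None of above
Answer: d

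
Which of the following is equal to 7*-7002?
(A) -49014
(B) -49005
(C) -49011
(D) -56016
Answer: A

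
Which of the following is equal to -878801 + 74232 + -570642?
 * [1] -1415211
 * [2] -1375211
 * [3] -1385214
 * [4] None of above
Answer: 2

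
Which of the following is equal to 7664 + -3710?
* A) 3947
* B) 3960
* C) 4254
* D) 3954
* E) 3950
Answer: D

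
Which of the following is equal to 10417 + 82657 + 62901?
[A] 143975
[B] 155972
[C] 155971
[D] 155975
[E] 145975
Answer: D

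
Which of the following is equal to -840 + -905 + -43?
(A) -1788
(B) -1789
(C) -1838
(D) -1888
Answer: A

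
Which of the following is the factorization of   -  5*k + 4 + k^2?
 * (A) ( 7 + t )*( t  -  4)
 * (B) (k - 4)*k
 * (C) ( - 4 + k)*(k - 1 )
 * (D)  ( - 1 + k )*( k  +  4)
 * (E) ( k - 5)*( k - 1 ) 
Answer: C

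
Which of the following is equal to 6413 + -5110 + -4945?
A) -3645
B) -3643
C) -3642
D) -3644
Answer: C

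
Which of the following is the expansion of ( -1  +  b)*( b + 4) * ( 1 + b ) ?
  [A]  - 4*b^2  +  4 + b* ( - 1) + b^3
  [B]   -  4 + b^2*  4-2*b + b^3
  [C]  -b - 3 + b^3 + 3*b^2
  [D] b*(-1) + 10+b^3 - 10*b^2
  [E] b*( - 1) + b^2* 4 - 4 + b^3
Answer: E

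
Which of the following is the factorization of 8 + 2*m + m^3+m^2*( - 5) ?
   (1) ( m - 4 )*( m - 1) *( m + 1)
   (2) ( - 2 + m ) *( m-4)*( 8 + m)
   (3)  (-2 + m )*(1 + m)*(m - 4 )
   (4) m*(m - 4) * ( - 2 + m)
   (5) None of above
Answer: 3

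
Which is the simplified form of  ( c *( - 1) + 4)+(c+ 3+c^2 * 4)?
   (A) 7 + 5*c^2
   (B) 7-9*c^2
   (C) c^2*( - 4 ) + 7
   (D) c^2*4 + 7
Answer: D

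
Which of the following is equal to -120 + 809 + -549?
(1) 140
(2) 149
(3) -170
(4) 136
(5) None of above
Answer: 1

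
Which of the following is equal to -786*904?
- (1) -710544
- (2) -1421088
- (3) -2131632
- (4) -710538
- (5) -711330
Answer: 1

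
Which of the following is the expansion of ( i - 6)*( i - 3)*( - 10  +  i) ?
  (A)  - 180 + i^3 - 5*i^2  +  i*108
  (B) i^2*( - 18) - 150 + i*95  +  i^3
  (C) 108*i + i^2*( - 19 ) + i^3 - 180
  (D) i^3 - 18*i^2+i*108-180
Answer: C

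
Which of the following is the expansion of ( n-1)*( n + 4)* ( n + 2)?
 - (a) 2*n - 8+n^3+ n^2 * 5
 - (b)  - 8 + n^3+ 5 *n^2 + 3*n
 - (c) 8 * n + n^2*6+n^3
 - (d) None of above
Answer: a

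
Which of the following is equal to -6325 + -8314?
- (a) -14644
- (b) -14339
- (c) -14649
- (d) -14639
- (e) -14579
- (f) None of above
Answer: d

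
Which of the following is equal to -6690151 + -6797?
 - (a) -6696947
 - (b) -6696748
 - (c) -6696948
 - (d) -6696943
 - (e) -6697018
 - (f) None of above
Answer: c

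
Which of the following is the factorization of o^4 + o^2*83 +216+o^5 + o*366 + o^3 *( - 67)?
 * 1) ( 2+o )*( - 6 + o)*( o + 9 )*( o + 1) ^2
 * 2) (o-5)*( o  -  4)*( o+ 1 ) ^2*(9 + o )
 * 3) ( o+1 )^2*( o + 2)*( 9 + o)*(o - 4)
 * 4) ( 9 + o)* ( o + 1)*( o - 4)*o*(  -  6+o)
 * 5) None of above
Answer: 5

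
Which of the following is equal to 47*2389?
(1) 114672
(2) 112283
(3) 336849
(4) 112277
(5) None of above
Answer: 2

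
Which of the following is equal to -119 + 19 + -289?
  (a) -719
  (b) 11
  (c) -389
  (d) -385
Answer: c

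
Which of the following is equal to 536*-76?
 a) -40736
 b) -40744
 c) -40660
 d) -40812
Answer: a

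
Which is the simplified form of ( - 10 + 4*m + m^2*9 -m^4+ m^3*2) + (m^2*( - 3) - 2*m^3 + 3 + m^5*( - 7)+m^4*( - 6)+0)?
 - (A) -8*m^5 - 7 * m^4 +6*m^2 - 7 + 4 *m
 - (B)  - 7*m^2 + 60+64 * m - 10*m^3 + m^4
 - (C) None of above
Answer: C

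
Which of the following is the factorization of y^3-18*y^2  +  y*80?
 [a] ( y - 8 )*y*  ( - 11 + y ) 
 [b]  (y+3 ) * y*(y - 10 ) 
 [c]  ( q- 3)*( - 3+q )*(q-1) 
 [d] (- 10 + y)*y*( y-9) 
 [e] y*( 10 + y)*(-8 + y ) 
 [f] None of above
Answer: f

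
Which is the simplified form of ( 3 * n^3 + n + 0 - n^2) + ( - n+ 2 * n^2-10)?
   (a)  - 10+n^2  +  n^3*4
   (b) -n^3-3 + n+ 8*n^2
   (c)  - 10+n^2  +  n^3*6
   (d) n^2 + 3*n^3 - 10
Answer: d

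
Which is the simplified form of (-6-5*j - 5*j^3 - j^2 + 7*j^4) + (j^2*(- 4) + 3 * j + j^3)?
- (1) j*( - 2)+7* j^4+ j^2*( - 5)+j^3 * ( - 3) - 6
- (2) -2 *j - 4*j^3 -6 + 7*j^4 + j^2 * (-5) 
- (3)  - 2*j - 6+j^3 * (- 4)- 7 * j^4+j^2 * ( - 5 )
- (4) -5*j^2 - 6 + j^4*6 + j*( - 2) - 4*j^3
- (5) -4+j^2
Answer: 2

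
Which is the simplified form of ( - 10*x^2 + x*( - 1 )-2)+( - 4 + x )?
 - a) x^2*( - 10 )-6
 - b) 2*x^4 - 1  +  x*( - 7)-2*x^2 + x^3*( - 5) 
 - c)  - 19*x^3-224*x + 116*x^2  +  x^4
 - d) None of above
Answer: a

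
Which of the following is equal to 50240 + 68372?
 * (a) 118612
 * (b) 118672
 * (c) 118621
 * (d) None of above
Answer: a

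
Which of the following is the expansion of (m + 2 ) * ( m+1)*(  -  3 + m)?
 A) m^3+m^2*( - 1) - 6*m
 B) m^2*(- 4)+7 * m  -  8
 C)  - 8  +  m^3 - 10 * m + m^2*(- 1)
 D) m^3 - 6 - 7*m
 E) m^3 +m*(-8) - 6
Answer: D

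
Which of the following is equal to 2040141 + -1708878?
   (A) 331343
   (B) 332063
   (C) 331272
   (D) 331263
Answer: D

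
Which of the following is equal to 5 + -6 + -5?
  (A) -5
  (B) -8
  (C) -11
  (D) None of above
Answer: D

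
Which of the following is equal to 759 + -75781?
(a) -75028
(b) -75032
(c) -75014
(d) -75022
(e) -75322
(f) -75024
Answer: d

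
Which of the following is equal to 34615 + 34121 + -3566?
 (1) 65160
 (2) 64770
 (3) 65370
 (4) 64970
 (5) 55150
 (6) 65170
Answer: 6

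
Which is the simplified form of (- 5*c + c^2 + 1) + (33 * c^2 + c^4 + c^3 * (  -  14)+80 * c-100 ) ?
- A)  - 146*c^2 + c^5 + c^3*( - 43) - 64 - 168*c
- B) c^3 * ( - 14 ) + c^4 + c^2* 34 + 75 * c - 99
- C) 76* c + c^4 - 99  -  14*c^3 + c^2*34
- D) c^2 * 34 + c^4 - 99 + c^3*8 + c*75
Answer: B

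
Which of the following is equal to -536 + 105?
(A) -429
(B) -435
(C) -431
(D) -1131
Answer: C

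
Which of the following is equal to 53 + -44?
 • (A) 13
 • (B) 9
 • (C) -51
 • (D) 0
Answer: B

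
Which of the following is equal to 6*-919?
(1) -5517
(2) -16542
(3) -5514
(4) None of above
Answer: 3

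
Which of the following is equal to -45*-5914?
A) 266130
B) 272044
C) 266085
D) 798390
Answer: A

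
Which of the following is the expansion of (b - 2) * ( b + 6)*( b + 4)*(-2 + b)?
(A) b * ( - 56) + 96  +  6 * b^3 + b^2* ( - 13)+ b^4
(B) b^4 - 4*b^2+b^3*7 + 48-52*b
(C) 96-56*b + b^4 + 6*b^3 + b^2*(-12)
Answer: C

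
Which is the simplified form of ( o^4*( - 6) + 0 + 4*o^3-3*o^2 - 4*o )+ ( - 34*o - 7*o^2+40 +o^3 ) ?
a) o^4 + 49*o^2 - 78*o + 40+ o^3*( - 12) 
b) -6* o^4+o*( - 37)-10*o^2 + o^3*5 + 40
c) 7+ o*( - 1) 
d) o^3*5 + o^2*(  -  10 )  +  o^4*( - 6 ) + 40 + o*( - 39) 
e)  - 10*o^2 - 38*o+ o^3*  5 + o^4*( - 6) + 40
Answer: e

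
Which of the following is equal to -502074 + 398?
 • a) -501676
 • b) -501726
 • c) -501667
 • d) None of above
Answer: a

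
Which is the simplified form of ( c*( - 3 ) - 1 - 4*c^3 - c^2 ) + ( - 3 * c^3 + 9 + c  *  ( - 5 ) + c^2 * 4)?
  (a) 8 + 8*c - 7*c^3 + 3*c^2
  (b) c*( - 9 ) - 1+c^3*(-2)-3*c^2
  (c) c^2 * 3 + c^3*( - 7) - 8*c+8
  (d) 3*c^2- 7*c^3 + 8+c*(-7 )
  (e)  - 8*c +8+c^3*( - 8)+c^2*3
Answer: c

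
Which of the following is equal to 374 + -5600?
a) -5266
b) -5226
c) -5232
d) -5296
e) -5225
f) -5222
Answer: b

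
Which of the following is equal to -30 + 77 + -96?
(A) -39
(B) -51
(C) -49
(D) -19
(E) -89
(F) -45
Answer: C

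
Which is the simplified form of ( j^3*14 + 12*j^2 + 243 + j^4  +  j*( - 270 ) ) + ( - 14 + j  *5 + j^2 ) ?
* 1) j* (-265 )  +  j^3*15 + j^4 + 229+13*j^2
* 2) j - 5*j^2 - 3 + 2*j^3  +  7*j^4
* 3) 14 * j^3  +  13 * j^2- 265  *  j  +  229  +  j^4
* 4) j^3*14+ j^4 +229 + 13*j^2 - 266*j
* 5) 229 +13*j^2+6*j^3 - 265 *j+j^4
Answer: 3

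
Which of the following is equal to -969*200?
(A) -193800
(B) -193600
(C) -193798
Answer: A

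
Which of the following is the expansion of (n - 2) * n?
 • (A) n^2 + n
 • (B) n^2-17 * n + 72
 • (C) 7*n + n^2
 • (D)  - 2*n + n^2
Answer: D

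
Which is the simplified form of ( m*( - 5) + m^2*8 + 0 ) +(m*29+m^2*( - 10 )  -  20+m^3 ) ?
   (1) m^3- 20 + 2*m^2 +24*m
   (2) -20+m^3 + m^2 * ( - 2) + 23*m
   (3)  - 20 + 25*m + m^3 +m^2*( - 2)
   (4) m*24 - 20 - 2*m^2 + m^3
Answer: 4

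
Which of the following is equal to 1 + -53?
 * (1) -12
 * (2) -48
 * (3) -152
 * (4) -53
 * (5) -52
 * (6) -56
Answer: 5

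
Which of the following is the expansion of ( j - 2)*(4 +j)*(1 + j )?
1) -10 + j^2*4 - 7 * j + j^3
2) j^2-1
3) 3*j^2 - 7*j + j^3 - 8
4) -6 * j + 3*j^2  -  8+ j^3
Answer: 4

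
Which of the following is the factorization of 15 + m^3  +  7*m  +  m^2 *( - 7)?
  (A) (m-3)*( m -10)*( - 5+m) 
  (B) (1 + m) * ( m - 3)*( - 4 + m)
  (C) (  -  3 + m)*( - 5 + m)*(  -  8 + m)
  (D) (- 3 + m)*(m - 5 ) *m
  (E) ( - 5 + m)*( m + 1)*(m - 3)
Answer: E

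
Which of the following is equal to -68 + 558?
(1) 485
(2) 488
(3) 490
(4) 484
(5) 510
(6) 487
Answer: 3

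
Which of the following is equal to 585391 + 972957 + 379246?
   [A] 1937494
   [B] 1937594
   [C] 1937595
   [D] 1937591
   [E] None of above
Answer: B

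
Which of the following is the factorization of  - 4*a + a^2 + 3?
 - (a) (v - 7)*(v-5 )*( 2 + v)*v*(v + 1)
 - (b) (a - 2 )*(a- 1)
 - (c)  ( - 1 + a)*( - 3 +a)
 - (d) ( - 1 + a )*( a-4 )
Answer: c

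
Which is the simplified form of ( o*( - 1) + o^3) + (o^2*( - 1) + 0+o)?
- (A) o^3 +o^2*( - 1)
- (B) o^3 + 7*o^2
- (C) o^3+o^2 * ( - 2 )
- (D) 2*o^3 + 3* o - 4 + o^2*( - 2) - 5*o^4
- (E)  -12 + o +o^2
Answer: A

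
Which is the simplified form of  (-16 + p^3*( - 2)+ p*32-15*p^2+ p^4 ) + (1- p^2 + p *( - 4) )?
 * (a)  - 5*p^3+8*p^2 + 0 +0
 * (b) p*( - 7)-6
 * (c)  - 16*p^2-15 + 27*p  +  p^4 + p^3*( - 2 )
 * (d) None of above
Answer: d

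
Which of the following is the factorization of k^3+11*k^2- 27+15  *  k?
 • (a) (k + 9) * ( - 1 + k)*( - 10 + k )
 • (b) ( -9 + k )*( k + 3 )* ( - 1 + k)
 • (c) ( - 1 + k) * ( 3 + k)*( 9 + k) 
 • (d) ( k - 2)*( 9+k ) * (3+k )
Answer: c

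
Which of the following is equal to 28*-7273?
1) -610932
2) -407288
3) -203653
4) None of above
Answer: 4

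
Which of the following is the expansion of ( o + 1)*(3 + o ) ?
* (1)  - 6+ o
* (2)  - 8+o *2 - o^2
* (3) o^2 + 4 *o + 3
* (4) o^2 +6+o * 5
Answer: 3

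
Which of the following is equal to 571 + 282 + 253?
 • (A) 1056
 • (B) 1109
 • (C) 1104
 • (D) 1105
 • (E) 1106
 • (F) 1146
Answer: E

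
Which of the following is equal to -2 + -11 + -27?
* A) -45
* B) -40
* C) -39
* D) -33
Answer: B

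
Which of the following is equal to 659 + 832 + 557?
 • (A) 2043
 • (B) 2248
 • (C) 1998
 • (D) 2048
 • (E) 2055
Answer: D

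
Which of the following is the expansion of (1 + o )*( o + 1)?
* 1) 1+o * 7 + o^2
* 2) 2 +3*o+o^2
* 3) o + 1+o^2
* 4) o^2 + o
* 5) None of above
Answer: 5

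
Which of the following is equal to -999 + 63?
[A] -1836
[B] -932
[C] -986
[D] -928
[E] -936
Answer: E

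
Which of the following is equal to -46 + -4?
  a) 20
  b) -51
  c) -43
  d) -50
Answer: d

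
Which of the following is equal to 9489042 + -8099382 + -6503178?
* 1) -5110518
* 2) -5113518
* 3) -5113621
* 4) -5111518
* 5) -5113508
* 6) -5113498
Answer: 2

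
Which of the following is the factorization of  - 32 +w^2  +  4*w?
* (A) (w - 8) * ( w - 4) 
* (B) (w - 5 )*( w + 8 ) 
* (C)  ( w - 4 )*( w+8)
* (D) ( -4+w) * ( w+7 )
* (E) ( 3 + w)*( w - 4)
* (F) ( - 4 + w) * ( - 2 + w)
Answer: C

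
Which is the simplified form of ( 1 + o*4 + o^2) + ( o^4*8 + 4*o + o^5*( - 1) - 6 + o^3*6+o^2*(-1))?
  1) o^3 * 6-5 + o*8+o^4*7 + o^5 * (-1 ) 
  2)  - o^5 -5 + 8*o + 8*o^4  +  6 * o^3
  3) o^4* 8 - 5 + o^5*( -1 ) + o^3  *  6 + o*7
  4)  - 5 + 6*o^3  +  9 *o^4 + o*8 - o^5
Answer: 2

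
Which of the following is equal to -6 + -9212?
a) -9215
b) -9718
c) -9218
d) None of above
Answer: c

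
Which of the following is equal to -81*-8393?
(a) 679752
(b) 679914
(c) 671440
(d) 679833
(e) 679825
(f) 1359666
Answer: d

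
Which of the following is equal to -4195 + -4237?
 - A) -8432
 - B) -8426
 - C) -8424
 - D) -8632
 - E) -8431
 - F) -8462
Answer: A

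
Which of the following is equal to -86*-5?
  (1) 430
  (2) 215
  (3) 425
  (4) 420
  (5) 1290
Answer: 1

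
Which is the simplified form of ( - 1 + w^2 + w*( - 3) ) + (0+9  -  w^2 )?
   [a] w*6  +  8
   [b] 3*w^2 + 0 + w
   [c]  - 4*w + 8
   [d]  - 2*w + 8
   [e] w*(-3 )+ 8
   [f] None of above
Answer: e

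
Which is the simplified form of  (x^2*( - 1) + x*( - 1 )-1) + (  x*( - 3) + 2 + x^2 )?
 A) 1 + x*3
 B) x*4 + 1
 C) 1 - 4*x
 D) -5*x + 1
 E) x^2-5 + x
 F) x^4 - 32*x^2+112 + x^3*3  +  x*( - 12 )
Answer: C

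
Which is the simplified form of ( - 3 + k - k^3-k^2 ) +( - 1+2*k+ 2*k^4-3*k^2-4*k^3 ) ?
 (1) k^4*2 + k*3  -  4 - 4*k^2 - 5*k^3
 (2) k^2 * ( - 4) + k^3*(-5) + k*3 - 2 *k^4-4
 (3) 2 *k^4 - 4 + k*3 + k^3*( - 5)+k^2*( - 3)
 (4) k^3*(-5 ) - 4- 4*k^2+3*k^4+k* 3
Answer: 1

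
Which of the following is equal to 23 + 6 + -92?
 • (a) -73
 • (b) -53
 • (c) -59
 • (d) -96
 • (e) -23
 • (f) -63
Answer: f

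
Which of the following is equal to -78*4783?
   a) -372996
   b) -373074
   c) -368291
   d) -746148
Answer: b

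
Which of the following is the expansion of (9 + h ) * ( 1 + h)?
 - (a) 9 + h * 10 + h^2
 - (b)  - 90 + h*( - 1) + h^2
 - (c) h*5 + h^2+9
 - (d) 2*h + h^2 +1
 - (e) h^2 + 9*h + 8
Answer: a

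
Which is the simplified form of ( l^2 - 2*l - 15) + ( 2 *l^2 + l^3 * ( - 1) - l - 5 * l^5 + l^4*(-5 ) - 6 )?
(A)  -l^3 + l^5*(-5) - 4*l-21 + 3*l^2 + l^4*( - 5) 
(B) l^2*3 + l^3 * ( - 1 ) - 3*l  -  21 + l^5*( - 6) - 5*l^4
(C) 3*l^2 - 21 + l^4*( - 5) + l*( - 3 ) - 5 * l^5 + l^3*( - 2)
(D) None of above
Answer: D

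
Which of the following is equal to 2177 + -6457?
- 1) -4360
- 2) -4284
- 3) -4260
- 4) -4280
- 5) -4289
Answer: 4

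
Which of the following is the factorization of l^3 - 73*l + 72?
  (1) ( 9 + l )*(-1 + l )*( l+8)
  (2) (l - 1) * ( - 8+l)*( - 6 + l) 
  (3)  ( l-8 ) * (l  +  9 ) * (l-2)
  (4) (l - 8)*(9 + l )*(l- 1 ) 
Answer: 4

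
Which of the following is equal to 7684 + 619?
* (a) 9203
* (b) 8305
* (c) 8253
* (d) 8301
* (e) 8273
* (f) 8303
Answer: f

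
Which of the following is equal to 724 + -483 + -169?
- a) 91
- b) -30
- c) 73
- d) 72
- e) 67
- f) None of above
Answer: d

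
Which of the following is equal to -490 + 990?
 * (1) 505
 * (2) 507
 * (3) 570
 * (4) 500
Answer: 4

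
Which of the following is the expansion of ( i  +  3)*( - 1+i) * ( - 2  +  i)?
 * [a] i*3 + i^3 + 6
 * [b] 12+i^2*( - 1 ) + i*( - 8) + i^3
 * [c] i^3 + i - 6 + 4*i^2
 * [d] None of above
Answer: d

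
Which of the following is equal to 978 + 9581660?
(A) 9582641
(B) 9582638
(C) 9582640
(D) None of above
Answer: B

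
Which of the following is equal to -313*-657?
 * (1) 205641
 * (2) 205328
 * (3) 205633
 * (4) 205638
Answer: 1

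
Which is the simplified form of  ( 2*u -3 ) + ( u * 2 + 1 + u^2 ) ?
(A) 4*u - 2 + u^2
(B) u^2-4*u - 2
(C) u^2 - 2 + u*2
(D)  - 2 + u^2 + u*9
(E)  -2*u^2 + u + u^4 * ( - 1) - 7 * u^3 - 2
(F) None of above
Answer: A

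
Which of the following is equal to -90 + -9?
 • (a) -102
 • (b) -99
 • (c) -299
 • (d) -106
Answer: b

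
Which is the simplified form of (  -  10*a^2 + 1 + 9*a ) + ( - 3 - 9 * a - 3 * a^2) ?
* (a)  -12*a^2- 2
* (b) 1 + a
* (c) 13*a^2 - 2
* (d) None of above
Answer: d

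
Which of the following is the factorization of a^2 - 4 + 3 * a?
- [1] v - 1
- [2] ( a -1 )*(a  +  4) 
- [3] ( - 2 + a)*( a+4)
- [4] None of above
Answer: 2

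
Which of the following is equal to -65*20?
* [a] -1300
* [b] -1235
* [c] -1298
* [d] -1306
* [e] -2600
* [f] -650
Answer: a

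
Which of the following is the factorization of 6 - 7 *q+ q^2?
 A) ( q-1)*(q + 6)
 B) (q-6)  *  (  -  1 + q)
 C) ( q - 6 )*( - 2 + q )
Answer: B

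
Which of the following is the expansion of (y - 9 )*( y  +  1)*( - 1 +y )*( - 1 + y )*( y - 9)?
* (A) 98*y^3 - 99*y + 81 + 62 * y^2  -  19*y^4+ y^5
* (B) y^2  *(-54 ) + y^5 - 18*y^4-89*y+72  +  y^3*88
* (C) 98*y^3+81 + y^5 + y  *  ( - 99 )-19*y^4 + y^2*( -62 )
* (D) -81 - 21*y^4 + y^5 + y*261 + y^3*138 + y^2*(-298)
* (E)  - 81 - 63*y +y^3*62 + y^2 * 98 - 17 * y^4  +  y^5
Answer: C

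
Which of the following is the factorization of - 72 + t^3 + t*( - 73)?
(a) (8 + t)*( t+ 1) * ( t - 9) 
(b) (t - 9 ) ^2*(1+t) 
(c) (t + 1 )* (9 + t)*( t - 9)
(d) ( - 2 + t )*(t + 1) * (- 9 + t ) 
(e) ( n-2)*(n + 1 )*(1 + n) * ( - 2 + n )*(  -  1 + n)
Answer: a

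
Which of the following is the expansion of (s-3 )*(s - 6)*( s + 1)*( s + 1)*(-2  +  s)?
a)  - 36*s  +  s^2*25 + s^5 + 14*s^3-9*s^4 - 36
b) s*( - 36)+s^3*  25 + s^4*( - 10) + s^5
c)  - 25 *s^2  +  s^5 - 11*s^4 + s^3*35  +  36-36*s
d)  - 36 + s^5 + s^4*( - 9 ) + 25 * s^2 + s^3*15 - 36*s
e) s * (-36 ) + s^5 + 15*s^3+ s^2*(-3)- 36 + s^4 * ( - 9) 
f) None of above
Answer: d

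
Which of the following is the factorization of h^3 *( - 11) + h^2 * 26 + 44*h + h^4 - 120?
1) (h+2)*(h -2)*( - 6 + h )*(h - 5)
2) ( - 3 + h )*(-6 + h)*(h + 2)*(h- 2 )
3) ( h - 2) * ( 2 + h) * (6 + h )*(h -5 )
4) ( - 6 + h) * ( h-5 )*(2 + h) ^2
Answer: 1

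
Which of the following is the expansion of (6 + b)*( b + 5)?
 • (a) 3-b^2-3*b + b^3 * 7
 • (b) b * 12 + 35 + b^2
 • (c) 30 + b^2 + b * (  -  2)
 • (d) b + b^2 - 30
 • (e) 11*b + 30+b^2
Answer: e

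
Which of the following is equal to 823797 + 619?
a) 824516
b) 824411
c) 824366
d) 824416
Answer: d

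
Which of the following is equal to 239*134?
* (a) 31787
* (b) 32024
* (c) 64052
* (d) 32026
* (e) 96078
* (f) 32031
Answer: d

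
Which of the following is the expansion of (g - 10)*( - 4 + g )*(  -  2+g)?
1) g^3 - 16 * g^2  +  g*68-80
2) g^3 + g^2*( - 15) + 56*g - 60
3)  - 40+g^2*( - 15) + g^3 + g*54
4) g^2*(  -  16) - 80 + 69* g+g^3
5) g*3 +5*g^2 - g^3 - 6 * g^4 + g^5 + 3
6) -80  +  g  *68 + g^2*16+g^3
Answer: 1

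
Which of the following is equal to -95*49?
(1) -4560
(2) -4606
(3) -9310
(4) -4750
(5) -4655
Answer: 5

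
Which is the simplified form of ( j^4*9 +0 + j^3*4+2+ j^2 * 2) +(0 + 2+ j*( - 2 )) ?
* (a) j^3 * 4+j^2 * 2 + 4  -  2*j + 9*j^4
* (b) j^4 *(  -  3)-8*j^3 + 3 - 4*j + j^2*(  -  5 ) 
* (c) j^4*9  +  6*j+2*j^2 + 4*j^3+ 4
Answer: a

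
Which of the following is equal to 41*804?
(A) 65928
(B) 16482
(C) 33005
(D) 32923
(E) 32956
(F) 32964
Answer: F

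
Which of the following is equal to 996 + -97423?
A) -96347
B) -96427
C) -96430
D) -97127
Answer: B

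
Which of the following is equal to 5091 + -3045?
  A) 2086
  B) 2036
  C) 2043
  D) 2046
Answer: D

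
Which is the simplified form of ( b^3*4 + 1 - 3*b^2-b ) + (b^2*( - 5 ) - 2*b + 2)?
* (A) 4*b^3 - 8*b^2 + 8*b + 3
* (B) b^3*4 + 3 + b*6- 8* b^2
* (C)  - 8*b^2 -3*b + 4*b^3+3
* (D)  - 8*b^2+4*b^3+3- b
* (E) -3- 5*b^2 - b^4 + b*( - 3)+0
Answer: C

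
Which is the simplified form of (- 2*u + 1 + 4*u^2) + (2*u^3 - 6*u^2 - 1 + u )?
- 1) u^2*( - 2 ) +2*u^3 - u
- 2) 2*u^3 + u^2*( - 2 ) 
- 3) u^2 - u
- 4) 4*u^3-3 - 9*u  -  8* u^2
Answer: 1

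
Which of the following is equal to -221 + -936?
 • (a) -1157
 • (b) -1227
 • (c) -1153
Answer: a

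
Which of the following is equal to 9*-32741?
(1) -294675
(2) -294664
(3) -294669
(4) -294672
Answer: 3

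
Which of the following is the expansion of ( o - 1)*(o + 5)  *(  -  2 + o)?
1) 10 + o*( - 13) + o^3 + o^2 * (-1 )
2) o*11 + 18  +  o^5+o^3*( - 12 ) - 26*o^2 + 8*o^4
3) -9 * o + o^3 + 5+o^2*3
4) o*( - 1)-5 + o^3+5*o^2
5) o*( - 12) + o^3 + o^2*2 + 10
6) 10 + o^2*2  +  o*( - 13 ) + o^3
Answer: 6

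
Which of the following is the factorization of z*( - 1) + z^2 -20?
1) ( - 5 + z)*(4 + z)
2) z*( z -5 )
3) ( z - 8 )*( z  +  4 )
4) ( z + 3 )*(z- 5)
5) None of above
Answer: 1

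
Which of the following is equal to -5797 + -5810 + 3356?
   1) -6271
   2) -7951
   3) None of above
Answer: 3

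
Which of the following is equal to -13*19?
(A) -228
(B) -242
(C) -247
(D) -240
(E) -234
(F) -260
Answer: C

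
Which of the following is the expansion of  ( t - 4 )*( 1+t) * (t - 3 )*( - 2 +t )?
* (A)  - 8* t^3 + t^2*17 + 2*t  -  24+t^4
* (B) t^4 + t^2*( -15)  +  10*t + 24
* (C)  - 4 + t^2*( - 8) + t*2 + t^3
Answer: A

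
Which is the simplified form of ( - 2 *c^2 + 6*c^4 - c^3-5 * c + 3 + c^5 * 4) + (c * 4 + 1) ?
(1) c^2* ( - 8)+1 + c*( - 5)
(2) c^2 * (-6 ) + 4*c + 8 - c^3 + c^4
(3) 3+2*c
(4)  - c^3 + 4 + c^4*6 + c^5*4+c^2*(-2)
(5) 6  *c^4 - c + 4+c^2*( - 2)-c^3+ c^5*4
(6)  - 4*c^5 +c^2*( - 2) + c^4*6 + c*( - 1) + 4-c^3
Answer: 5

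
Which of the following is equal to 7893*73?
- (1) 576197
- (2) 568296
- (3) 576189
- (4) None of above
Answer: 3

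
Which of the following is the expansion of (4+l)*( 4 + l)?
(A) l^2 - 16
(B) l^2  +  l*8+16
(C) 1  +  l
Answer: B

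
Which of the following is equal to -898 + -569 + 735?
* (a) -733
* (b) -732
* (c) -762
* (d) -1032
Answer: b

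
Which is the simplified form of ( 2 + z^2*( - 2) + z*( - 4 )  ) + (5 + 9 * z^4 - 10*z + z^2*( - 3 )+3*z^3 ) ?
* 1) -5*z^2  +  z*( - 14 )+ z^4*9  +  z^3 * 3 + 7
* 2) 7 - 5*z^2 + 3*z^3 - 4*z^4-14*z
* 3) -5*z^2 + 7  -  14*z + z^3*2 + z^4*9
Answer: 1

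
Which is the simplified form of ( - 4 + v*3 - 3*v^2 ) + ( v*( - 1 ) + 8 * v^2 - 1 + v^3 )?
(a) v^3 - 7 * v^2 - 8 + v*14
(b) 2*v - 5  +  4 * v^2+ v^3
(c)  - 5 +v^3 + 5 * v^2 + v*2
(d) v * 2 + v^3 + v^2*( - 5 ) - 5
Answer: c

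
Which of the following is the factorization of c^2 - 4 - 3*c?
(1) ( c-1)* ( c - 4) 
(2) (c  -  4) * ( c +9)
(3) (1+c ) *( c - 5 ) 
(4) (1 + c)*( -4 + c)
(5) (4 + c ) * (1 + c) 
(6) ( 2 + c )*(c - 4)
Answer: 4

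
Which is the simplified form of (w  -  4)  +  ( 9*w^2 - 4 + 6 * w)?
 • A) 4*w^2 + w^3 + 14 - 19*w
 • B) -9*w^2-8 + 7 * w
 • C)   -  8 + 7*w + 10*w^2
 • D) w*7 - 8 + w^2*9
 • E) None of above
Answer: D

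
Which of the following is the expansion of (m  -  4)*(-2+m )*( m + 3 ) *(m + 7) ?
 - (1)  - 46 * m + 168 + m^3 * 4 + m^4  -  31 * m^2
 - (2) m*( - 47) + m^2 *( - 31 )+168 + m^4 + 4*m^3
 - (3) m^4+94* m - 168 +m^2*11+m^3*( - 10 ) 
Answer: 1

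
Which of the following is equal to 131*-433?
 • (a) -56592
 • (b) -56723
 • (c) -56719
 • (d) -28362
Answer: b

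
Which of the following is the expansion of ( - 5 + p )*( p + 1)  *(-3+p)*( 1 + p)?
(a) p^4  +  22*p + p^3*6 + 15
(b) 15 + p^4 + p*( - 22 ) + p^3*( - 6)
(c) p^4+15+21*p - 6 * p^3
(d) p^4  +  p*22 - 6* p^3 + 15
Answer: d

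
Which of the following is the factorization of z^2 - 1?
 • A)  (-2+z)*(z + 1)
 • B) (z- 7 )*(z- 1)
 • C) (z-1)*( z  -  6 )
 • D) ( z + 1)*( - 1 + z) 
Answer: D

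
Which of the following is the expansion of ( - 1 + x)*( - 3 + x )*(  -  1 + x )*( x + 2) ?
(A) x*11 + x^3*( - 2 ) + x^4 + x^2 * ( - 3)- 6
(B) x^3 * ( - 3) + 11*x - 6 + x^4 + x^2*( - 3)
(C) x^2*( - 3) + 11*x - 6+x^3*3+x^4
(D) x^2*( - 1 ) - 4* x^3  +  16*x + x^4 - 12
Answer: B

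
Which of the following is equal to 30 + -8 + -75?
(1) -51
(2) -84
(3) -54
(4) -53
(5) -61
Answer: 4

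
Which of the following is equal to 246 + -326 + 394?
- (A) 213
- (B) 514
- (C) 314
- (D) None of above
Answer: C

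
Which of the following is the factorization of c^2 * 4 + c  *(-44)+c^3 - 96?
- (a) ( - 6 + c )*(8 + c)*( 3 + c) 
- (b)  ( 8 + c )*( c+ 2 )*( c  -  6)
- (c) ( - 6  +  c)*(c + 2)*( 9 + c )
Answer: b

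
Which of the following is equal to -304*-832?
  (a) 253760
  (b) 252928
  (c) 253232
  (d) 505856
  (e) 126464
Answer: b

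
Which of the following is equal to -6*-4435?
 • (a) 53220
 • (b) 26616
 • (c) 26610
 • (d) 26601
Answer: c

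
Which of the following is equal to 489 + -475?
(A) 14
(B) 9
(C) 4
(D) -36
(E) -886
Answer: A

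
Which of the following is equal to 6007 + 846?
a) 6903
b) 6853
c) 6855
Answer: b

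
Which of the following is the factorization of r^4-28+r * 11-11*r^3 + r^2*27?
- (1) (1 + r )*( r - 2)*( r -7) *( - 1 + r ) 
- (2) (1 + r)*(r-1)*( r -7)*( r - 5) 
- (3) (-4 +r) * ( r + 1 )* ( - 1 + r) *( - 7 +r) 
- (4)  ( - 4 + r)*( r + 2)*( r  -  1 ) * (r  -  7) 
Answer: 3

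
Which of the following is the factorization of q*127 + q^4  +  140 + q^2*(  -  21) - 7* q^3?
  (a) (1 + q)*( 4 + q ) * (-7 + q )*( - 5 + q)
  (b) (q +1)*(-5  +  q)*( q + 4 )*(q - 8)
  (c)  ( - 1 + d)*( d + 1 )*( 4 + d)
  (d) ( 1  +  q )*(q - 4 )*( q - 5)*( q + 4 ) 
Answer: a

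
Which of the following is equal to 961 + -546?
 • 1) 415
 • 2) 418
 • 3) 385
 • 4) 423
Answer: 1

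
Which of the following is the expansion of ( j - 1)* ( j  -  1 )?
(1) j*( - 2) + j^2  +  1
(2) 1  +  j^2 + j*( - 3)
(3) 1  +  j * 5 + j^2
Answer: 1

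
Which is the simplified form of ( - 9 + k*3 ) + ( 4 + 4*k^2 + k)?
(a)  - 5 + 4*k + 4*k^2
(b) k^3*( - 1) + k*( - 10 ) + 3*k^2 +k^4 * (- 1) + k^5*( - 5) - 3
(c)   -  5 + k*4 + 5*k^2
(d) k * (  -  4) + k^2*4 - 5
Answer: a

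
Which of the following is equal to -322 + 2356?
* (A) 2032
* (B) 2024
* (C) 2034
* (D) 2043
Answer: C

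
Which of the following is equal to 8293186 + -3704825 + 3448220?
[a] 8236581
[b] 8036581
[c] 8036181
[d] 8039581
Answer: b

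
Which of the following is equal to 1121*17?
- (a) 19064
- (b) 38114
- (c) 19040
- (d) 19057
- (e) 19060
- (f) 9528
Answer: d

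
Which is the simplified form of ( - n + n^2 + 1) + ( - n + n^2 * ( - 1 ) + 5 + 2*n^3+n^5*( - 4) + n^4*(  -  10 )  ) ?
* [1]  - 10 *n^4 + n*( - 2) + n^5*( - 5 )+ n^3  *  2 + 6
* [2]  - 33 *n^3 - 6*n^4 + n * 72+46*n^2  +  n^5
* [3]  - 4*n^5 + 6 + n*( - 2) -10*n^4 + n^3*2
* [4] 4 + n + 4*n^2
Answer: 3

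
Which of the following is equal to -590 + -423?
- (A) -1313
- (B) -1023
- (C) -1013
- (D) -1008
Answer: C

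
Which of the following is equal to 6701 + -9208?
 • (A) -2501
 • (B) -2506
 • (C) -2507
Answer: C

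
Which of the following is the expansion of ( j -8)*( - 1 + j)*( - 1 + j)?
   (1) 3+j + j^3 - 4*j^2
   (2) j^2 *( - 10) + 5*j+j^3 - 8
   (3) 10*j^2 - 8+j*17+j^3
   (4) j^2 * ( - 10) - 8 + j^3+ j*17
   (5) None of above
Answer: 4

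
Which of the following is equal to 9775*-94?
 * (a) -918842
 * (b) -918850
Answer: b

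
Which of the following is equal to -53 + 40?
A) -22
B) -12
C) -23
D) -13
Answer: D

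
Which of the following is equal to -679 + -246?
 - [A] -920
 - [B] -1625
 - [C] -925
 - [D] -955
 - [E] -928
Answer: C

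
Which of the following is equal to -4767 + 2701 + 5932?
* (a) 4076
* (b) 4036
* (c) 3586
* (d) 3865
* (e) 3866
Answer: e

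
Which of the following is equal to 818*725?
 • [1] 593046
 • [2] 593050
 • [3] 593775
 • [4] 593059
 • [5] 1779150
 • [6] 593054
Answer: 2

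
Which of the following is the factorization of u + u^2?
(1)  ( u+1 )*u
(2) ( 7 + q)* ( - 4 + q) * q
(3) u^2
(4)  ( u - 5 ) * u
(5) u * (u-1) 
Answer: 1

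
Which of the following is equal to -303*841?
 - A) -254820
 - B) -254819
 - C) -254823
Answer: C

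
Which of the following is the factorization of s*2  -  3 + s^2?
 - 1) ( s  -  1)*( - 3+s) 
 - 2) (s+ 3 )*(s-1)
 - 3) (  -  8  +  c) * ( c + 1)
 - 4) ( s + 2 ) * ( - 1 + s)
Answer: 2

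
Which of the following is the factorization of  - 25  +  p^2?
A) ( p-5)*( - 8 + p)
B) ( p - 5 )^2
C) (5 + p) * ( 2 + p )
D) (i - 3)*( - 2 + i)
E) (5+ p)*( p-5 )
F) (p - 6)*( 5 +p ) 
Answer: E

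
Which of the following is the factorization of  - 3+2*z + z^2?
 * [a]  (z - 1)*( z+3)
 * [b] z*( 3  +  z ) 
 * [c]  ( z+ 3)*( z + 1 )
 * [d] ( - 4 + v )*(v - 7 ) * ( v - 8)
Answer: a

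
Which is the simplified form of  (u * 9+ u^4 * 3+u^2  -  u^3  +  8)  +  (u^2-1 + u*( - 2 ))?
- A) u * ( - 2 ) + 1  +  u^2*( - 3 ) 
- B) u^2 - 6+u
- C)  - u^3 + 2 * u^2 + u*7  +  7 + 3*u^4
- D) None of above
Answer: C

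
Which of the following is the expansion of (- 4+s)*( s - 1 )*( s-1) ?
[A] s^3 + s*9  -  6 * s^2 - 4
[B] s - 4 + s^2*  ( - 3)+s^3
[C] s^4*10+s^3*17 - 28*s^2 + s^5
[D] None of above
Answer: A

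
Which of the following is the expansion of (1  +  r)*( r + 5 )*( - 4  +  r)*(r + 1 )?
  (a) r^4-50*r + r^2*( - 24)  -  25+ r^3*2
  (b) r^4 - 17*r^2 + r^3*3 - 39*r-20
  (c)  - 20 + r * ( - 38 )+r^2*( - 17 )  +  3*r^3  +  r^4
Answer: b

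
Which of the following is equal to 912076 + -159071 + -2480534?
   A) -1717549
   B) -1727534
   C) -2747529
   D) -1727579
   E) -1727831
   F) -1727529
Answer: F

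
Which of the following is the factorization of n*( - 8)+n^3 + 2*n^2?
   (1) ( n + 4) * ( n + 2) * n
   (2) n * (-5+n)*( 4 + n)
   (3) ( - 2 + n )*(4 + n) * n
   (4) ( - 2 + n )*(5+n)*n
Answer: 3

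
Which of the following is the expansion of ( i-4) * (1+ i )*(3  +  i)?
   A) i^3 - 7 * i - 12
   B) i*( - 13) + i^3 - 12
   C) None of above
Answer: B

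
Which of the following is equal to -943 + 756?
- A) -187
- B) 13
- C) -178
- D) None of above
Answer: A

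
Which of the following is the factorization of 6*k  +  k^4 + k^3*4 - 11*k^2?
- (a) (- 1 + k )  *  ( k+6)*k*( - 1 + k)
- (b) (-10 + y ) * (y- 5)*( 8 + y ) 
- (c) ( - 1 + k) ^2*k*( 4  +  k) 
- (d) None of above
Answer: a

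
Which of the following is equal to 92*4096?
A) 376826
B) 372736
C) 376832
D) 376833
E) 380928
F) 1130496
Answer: C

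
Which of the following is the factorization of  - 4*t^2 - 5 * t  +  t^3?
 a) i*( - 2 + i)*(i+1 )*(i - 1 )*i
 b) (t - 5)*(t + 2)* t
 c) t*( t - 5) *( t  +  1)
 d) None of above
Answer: c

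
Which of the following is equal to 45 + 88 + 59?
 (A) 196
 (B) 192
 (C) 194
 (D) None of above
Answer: B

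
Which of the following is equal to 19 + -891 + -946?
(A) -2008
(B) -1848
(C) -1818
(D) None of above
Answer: C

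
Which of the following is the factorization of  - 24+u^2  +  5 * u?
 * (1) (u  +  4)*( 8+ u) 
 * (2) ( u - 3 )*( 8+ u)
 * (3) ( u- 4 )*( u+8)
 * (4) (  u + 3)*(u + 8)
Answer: 2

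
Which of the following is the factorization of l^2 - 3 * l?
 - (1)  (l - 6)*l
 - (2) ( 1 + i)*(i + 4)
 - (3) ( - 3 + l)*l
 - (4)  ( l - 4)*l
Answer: 3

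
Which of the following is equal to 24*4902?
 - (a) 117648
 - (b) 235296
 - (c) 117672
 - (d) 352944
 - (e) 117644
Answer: a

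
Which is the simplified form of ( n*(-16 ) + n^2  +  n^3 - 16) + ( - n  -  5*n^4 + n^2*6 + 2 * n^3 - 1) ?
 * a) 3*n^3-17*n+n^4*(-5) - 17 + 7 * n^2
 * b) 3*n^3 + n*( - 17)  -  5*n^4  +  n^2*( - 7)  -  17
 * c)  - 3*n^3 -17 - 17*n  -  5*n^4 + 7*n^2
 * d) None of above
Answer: a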